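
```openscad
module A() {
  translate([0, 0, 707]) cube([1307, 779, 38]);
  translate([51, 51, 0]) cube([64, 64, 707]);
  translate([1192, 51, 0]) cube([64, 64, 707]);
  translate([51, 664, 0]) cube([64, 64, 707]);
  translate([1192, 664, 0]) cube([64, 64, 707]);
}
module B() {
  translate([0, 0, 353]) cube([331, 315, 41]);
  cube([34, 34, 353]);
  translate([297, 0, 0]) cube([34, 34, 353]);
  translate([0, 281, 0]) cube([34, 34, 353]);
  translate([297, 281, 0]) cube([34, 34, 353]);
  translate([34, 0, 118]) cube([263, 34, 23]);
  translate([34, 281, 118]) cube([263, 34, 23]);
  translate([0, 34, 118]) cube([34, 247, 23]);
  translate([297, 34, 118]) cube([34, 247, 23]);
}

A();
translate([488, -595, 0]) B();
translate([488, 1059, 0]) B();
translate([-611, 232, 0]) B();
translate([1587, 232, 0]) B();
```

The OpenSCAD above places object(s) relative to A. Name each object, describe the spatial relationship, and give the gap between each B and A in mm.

Each stool's nearest face is 280 mm from the table's bounding box.

A is a table. B is a stool. Four stools sit around the table at the −y, +y, −x, +x sides. The gap between each stool and the table is 280 mm.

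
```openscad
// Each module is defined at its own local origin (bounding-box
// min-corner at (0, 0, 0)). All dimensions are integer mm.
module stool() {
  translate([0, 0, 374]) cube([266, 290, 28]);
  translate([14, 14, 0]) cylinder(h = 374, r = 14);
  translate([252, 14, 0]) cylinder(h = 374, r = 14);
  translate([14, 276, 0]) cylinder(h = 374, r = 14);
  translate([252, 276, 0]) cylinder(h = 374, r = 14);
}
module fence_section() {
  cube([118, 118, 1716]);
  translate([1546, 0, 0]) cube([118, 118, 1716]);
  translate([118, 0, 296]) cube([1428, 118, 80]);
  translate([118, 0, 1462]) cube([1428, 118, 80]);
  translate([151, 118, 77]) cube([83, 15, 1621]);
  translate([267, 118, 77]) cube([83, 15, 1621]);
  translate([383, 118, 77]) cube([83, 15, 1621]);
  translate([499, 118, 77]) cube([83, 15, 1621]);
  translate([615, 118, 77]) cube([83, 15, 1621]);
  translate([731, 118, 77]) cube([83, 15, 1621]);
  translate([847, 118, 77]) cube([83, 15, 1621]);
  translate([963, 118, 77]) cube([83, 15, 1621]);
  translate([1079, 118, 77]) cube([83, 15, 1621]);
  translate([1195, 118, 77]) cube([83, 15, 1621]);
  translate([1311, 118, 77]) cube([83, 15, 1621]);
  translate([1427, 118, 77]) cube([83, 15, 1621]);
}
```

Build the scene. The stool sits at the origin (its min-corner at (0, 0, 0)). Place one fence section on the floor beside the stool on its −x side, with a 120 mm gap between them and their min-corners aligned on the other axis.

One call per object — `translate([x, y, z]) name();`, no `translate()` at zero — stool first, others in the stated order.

stool();
translate([-1784, 0, 0]) fence_section();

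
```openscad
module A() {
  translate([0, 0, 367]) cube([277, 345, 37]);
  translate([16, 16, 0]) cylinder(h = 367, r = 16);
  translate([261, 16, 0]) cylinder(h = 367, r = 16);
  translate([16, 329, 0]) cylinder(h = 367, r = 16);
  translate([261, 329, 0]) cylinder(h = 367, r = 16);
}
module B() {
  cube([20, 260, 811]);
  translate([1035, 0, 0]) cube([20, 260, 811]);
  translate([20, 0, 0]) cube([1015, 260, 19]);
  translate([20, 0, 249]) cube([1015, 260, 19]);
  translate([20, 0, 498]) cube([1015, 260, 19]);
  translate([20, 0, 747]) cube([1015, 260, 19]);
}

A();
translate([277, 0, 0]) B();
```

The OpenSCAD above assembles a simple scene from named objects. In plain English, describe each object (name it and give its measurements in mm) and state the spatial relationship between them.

A is a four-legged stool. The seat is a 277×345×37 mm slab whose top surface is at z = 404 mm; four round legs, each 32 mm in diameter, run from the floor (z = 0) to the underside of the seat, each leg's axis is inset half a diameter from the nearest pair of seat edges (so the leg's bounding box is flush with the corner).

B is an open bookshelf. Two side panels, each 20 mm thick, 260 mm deep and 811 mm tall, stand 1055 mm apart (outside-to-outside). Between them sit 4 shelves, each 19 mm thick and 260 mm deep, spanning the full gap between the sides. The bottom shelf rests on the floor (its underside at z = 0) and the clear gap between one shelf's top and the next shelf's underside is 230 mm.

The bookshelf is against the stool's +x side, with their −y faces flush.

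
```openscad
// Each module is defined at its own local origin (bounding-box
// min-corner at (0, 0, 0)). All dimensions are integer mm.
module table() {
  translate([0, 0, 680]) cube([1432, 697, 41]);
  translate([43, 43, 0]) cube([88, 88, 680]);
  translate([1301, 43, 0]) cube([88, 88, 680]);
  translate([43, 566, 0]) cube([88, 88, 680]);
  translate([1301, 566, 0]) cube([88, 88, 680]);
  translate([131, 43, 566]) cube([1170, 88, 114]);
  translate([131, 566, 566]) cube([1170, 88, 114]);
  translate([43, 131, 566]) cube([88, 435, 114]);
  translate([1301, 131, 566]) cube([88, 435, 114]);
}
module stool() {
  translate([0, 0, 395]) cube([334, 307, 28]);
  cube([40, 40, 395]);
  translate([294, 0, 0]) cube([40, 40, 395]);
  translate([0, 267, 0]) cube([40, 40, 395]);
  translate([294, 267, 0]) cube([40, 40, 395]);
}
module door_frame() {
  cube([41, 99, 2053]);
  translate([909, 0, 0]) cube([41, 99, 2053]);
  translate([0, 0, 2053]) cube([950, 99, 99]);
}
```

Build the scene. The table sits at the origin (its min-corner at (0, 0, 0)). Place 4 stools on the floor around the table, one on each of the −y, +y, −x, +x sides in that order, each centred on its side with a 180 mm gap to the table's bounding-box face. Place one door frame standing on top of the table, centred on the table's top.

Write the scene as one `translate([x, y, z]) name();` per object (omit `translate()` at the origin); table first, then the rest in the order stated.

table();
translate([549, -487, 0]) stool();
translate([549, 877, 0]) stool();
translate([-514, 195, 0]) stool();
translate([1612, 195, 0]) stool();
translate([241, 299, 721]) door_frame();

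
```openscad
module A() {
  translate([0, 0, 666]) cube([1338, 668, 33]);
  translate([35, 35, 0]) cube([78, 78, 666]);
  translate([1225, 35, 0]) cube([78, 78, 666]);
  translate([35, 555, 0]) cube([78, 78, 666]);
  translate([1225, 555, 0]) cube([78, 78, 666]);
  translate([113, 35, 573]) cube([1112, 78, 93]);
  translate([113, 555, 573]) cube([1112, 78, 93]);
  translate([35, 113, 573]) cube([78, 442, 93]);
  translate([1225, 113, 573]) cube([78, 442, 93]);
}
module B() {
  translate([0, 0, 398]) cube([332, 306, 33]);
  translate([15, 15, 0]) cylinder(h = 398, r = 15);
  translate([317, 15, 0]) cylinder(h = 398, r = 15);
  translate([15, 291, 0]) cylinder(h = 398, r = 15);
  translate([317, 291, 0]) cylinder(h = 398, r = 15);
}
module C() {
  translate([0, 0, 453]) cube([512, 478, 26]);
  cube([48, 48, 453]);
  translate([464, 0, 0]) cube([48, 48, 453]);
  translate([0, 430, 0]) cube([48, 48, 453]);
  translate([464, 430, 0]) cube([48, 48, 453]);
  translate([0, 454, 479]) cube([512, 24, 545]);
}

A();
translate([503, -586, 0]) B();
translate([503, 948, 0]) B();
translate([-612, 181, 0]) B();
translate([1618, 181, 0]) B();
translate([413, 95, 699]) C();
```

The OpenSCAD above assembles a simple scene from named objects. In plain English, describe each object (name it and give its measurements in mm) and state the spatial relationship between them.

A is a table: top 1338 mm (x) × 668 mm (y), 33 mm thick, upper face at z = 699 mm, on four 78×78 mm square legs, each inset 35 mm from the nearest pair of top edges, running from z = 0 to the bottom of the top. Four apron rails, 78 mm thick and 93 mm tall, run between adjacent legs with their top edges flush with the underside of the top and their outer faces flush with the legs' outer faces.

B is a four-legged stool. The seat is 332×306 mm, 33 mm thick, top at z = 431 mm. It stands on four round legs, each 30 mm in diameter, from z = 0 to the seat underside, each leg's axis is inset half a diameter from the nearest pair of seat edges (so the leg's bounding box is flush with the corner).

C is a chair. The seat is a 512×478×26 mm slab with its top at z = 479 mm, on four 48×48 mm corner legs (flush with the seat edges, standing on z = 0). A flat backrest 24 mm thick, 545 mm tall, spans the full seat width and rises from the seat top along its +y edge, rear face flush with the rear of the seat.

Four stools sit around the table at the −y, +y, −x, +x sides. The chair is on top of the table, centred.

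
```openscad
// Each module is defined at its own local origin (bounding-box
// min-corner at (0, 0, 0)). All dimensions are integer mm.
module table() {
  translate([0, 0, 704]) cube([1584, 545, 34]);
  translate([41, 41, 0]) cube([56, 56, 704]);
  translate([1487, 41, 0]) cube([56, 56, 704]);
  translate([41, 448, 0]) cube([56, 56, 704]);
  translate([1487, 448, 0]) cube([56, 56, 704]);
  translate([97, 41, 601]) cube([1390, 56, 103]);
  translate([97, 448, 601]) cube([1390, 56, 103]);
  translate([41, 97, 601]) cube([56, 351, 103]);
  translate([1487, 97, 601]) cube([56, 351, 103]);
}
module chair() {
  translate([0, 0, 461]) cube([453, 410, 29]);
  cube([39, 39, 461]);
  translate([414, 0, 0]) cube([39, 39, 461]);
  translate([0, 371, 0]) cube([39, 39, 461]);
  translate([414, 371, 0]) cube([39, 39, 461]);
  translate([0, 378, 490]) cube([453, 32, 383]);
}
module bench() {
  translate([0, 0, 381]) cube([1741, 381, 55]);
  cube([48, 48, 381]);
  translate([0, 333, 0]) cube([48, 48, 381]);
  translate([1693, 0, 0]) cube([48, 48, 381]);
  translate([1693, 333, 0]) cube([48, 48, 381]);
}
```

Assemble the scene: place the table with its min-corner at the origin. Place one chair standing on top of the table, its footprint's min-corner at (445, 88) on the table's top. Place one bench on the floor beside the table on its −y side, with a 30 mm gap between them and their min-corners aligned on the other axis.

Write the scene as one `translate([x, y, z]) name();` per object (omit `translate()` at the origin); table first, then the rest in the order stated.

table();
translate([445, 88, 738]) chair();
translate([0, -411, 0]) bench();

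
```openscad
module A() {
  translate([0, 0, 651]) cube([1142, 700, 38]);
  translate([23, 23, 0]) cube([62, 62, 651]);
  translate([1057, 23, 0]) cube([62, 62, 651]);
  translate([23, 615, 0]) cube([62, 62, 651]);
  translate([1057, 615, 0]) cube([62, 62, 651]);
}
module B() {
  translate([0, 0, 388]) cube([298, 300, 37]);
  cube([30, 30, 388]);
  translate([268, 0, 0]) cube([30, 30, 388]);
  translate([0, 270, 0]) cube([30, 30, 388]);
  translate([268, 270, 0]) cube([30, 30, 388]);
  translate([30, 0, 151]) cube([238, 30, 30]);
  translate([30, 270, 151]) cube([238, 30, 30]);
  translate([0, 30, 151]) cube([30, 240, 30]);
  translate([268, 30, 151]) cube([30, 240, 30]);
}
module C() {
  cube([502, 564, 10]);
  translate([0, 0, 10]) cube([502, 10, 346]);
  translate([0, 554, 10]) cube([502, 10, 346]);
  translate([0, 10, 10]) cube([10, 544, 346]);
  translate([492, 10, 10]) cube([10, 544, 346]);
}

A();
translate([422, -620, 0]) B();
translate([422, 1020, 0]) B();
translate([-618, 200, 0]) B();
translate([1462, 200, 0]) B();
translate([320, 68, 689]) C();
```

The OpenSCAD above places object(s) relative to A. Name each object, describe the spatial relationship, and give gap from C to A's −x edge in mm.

The open box's min-x is at 320; the table's min-x is 0; gap = 320 mm.

A is a table. B is a stool. C is an open box. Four stools sit around the table at the −y, +y, −x, +x sides. The open box is on top of the table, centred. The gap from the open box to the table's −x edge is 320 mm.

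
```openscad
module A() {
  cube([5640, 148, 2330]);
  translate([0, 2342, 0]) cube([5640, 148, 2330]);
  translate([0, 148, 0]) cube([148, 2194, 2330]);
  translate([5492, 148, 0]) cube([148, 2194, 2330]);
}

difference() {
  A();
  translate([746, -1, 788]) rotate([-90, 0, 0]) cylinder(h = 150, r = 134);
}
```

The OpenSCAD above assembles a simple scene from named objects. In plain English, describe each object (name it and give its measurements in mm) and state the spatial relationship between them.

A is a box-shaped house frame (walls only): outside footprint 5640×2490 mm, wall height 2330 mm, wall thickness 148 mm. The two y-facing walls run the full x-width; the two x-facing walls fit between the inner faces of the y-facing walls.

The house frame has a circular hole of radius 134 mm through its front wall, centred at (x = 746, z = 788).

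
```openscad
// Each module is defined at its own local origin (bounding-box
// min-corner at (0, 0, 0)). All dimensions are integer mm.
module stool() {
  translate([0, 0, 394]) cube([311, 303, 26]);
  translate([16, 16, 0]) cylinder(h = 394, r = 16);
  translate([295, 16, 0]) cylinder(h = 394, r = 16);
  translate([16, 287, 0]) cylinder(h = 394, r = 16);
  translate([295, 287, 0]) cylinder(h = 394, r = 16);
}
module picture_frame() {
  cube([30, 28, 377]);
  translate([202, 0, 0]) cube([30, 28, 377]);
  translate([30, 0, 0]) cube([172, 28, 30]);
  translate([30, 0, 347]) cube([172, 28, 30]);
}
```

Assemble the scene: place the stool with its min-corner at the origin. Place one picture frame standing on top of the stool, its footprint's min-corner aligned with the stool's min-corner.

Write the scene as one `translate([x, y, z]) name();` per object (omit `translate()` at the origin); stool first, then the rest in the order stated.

stool();
translate([0, 0, 420]) picture_frame();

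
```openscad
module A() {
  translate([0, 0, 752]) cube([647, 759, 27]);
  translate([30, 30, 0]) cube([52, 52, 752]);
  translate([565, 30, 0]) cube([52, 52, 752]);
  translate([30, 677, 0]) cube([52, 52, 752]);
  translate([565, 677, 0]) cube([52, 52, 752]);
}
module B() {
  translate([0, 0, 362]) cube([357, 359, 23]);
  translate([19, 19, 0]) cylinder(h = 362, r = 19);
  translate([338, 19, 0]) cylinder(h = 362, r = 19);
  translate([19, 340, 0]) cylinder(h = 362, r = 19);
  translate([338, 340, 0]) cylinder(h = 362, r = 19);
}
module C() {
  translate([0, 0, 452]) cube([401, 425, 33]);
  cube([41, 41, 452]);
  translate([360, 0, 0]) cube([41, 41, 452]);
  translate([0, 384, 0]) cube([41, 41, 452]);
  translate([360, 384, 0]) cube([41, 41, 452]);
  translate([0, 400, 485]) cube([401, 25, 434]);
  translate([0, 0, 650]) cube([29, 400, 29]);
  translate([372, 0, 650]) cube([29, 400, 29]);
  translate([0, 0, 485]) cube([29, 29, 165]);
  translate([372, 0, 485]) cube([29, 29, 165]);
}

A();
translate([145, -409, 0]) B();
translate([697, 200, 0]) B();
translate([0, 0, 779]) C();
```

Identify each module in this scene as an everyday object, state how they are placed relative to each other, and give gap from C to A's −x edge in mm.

The chair's min-x is at 0; the table's min-x is 0; gap = 0 mm.

A is a table. B is a stool. C is a chair. Two stools sit around the table at the −y, +x sides. The chair is on top of the table. The gap from the chair to the table's −x edge is 0 mm.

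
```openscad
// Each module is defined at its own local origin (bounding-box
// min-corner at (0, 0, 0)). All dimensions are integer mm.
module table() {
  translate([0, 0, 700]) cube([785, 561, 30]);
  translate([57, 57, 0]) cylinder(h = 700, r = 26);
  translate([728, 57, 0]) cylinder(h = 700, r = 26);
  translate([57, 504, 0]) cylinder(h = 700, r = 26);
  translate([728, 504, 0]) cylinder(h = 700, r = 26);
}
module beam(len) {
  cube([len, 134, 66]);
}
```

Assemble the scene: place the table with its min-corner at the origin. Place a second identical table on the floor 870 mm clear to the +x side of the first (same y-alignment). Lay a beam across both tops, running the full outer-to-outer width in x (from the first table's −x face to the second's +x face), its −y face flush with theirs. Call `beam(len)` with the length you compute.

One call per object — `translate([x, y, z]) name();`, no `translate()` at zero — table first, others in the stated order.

table();
translate([1655, 0, 0]) table();
translate([0, 0, 730]) beam(2440);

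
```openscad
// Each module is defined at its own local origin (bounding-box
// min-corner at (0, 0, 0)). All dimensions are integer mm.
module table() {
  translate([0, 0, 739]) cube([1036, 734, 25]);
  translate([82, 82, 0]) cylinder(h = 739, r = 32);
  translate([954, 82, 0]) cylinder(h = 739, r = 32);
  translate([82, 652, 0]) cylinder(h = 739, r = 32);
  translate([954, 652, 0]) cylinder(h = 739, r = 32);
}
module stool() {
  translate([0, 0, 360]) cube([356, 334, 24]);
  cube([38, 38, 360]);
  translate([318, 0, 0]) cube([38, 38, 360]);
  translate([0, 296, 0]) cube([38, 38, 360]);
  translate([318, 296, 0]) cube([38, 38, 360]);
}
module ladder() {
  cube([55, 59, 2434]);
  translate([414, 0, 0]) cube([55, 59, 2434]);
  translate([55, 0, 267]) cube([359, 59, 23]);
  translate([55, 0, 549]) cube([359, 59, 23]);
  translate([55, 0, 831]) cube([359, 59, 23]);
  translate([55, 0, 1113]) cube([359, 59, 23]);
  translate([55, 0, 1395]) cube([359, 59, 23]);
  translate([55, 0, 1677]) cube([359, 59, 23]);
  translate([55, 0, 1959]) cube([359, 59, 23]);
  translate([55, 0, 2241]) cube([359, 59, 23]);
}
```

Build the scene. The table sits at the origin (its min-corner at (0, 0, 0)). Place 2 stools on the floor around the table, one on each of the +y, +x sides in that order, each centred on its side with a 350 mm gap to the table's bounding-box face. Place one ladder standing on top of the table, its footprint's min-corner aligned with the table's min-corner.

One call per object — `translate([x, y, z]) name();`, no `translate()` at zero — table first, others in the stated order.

table();
translate([340, 1084, 0]) stool();
translate([1386, 200, 0]) stool();
translate([0, 0, 764]) ladder();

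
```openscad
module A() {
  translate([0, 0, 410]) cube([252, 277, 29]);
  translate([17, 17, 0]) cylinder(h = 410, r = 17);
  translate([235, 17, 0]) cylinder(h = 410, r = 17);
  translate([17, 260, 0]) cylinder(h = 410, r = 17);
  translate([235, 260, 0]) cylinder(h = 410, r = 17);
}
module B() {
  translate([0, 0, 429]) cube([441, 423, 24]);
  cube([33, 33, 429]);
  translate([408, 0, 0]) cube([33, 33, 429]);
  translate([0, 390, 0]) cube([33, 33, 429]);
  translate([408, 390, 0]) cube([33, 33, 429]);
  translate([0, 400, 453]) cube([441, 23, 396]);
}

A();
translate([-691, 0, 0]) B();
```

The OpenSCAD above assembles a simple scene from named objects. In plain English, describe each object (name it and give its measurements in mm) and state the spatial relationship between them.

A is a four-legged stool. The seat is 252×277 mm, 29 mm thick, top at z = 439 mm. It stands on four round legs, each 34 mm in diameter, from z = 0 to the seat underside, each leg's axis is inset half a diameter from the nearest pair of seat edges (so the leg's bounding box is flush with the corner).

B is a chair: 441×423 mm seat, 24 mm thick, top at z = 453 mm, on four 33 mm square corner legs flush with the seat edges. A 23 mm thick backrest slab spans the full seat width, extending 396 mm above the seat top, its back face flush with the seat's +y edge.

The chair is on the floor beside the stool on its −x side.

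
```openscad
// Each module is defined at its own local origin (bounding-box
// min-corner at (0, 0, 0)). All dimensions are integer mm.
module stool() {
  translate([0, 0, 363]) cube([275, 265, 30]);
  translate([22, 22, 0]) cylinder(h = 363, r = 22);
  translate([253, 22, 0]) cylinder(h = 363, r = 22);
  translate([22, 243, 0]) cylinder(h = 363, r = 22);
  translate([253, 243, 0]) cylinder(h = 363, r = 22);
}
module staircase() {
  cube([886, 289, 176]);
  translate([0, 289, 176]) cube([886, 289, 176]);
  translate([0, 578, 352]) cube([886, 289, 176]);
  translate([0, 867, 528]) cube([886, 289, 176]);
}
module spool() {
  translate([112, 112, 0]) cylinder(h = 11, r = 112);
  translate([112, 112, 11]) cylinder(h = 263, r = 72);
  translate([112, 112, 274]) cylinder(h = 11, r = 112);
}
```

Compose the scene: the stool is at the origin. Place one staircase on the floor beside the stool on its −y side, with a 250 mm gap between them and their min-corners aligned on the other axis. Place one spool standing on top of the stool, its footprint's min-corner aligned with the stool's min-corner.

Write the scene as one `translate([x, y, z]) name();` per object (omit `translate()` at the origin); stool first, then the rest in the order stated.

stool();
translate([0, -1406, 0]) staircase();
translate([0, 0, 393]) spool();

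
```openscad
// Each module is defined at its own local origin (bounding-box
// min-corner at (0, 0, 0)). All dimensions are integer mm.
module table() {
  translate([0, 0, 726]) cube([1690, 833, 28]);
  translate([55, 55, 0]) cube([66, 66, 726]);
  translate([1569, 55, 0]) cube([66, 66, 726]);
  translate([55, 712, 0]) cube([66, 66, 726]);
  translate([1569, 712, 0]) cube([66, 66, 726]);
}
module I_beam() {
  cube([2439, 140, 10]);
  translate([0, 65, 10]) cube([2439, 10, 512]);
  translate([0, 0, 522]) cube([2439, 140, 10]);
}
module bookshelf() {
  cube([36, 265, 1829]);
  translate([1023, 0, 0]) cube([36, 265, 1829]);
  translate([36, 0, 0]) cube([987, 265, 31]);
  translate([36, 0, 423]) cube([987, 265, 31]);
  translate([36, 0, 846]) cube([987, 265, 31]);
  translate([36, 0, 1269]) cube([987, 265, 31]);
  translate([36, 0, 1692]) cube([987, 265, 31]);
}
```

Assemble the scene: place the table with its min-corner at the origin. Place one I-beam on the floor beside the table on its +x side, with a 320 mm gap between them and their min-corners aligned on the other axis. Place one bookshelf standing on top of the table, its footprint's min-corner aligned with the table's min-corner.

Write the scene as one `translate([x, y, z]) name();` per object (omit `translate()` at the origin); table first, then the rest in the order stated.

table();
translate([2010, 0, 0]) I_beam();
translate([0, 0, 754]) bookshelf();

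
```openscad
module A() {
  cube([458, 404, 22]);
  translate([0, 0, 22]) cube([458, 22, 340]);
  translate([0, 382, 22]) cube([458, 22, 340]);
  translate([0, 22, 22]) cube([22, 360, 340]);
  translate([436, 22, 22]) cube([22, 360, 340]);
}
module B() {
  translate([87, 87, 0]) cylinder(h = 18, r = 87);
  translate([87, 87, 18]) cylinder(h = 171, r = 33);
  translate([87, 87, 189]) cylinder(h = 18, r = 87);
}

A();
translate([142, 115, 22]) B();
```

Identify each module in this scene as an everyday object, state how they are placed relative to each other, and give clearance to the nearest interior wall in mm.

Clearances: x = 120, y = 93; minimum 93 mm.

A is an open box. B is a spool. The spool sits inside the open box, centred. The clearance to the nearest interior wall is 93 mm.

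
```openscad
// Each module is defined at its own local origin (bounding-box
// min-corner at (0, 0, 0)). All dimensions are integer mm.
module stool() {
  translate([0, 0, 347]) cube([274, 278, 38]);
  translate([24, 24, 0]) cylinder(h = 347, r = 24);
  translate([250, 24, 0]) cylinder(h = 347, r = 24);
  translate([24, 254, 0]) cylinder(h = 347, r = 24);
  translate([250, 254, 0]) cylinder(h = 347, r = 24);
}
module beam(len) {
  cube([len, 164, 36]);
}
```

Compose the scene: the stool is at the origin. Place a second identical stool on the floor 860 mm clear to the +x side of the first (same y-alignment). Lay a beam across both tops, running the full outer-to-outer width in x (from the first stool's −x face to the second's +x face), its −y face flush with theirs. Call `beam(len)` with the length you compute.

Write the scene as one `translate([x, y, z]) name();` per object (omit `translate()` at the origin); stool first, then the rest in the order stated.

stool();
translate([1134, 0, 0]) stool();
translate([0, 0, 385]) beam(1408);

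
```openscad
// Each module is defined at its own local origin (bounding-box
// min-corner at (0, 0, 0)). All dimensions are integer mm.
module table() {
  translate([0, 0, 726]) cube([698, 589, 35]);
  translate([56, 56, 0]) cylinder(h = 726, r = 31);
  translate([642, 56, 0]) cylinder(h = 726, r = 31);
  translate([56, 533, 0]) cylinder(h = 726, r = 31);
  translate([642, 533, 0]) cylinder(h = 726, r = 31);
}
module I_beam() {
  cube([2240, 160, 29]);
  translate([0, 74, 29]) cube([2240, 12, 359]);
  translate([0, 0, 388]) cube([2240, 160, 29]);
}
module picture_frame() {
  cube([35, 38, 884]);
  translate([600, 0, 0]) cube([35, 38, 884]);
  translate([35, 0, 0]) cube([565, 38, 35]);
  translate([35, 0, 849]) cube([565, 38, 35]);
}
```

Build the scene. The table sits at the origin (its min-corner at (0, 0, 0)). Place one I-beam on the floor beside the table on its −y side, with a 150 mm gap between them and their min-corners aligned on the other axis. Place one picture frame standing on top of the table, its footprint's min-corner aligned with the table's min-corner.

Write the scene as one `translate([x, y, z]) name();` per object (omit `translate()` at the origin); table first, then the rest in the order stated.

table();
translate([0, -310, 0]) I_beam();
translate([0, 0, 761]) picture_frame();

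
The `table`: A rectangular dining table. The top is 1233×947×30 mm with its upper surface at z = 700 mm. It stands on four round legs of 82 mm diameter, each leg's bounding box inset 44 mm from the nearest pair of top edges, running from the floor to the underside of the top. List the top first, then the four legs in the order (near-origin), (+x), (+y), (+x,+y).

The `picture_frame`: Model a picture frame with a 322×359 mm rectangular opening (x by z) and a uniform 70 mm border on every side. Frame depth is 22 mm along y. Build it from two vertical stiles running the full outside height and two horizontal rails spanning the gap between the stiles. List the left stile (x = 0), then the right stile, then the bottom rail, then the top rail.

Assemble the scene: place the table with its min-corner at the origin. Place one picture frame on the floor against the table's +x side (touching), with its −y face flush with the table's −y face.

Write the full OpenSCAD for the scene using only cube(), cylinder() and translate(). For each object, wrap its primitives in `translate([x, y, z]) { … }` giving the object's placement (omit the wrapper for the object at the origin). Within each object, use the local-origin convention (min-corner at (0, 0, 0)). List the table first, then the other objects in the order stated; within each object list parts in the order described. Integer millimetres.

translate([0, 0, 670]) cube([1233, 947, 30]);
translate([85, 85, 0]) cylinder(h = 670, r = 41);
translate([1148, 85, 0]) cylinder(h = 670, r = 41);
translate([85, 862, 0]) cylinder(h = 670, r = 41);
translate([1148, 862, 0]) cylinder(h = 670, r = 41);
translate([1233, 0, 0]) {
  cube([70, 22, 499]);
  translate([392, 0, 0]) cube([70, 22, 499]);
  translate([70, 0, 0]) cube([322, 22, 70]);
  translate([70, 0, 429]) cube([322, 22, 70]);
}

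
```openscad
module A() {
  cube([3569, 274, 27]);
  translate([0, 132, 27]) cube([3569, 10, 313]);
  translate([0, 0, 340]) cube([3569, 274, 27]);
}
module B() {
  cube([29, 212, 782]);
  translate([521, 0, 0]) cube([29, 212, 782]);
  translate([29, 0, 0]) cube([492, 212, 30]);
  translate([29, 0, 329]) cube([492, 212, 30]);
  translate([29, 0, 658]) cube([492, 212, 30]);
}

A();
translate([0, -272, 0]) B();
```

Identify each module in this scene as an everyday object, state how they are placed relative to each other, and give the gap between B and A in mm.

The bookshelf's nearest face is 60 mm from the I-beam's −y face.

A is an I-beam. B is a bookshelf. The bookshelf is on the floor beside the I-beam on its −y side. The gap between the bookshelf and the I-beam is 60 mm.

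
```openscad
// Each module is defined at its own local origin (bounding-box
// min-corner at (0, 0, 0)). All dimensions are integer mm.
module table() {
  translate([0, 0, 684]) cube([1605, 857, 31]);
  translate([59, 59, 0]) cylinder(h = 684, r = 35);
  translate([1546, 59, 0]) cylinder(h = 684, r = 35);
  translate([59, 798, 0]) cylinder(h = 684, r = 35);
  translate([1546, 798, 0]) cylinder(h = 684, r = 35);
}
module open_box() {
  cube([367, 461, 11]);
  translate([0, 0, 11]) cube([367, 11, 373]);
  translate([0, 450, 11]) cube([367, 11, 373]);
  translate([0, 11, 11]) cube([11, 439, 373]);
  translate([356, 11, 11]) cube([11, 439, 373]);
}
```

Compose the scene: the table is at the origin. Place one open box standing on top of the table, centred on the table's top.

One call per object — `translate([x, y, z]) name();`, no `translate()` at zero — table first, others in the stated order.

table();
translate([619, 198, 715]) open_box();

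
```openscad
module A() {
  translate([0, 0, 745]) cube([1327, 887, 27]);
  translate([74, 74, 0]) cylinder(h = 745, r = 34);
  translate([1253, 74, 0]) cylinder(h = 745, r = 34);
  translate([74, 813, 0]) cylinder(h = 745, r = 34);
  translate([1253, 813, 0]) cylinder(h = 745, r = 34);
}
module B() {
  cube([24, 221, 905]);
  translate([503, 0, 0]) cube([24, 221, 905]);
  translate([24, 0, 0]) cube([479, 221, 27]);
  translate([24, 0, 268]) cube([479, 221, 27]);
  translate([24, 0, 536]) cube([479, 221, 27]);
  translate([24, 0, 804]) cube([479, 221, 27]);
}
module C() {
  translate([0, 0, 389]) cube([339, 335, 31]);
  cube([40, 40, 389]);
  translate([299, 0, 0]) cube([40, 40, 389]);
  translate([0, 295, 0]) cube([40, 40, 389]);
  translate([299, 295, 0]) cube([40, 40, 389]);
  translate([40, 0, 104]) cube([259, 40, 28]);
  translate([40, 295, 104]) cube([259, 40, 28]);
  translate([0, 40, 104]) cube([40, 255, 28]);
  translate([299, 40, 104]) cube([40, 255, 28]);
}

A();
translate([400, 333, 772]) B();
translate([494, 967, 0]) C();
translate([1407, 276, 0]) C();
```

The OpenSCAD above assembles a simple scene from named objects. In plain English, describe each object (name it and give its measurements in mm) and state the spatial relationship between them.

A is a rectangular dining table. The top is 1327×887×27 mm with its upper surface at z = 772 mm. It stands on four round legs of 68 mm diameter, each leg's bounding box inset 40 mm from the nearest pair of top edges, running from the floor to the underside of the top.

B is an open bookshelf. Two side panels, each 24 mm thick, 221 mm deep and 905 mm tall, stand 527 mm apart (outside-to-outside). Between them sit 4 shelves, each 27 mm thick and 221 mm deep, spanning the full gap between the sides. The bottom shelf rests on the floor (its underside at z = 0) and the clear gap between one shelf's top and the next shelf's underside is 241 mm.

C is a simple wooden stool: a rectangular seat 339 mm (x) by 335 mm (y), 31 mm thick, top face at z = 420 mm, on four square legs, each 40×40 mm in cross-section. The legs rest on z = 0, each flush with a corner of the seat. Four stretchers, 40 mm wide and 28 mm tall, connect adjacent legs with their undersides at z = 104 mm, each running between the inner faces of the legs it joins and aligned with the legs' outer faces on the other axis.

The bookshelf is on top of the table, centred. Two stools sit around the table at the +y, +x sides.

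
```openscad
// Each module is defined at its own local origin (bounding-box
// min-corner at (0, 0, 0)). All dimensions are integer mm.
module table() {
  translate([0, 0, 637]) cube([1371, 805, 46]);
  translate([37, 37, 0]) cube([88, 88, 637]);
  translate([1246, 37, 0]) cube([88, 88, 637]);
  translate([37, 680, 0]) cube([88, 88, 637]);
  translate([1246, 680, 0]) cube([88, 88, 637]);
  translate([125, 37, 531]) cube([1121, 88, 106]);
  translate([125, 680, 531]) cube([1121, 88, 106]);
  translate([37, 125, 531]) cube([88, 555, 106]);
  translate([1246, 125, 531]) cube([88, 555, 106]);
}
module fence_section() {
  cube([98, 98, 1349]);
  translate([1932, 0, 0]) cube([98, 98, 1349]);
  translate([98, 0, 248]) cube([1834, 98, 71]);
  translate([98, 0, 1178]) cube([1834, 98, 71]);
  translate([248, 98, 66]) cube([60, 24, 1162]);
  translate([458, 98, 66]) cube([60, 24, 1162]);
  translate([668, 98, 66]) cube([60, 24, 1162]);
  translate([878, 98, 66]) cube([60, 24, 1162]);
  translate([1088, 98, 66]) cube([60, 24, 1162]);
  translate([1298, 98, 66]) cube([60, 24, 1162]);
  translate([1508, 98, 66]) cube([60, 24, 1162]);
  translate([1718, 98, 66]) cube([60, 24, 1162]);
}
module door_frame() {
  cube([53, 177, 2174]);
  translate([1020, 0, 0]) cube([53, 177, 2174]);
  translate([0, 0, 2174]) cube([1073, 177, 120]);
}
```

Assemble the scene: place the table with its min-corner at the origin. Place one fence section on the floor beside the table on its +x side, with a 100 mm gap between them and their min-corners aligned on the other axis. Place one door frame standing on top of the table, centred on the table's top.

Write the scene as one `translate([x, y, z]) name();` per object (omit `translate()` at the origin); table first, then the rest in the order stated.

table();
translate([1471, 0, 0]) fence_section();
translate([149, 314, 683]) door_frame();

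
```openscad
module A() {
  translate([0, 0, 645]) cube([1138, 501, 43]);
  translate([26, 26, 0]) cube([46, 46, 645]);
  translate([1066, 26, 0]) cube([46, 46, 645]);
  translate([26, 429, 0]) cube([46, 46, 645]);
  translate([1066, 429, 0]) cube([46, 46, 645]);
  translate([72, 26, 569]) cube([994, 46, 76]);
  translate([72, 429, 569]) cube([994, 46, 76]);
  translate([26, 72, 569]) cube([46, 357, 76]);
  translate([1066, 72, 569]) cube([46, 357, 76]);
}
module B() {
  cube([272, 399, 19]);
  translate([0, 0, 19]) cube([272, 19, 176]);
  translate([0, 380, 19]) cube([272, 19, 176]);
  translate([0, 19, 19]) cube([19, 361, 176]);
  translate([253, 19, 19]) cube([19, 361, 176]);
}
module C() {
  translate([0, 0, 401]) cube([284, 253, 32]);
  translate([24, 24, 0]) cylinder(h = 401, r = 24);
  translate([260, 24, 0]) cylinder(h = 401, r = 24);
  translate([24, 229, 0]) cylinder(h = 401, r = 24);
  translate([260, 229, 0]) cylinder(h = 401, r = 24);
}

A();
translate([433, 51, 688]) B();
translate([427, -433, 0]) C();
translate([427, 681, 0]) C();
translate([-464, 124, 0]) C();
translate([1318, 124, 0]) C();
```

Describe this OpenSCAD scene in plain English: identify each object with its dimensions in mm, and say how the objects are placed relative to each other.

A is a rectangular dining table. The top is 1138×501×43 mm with its upper surface at z = 688 mm. It stands on four 46×46 mm square legs, each inset 26 mm from the nearest pair of top edges, running from the floor to the underside of the top. Four apron rails, 46 mm thick and 76 mm tall, run between adjacent legs with their top edges flush with the underside of the top and their outer faces flush with the legs' outer faces.

B is an open-topped rectangular box: outside dimensions 272×399×195 mm, with a uniform wall and base thickness of 19 mm. The base is a full 272×399 slab on the floor; four walls sit on top of the base. The front and back walls (the −y and +y sides) span the full width; the two side walls fit between them.

C is a simple wooden stool: a rectangular seat 284 mm (x) by 253 mm (y), 32 mm thick, top face at z = 433 mm, on four round legs, each 48 mm in diameter. The legs rest on z = 0, each leg's axis is inset half a diameter from the nearest pair of seat edges (so the leg's bounding box is flush with the corner).

The open box is on top of the table, centred. Four stools sit around the table at the −y, +y, −x, +x sides.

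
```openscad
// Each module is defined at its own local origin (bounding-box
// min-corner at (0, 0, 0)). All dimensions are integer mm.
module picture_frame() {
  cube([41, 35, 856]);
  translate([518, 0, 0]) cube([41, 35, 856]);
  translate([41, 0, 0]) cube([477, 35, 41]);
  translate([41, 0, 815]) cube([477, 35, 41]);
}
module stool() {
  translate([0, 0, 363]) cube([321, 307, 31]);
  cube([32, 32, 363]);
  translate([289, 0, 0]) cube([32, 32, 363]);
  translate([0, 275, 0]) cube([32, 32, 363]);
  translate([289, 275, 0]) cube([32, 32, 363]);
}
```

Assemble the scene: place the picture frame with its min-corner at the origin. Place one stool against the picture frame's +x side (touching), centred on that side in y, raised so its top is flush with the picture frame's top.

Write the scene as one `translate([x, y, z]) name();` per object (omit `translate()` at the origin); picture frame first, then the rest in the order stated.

picture_frame();
translate([559, -136, 462]) stool();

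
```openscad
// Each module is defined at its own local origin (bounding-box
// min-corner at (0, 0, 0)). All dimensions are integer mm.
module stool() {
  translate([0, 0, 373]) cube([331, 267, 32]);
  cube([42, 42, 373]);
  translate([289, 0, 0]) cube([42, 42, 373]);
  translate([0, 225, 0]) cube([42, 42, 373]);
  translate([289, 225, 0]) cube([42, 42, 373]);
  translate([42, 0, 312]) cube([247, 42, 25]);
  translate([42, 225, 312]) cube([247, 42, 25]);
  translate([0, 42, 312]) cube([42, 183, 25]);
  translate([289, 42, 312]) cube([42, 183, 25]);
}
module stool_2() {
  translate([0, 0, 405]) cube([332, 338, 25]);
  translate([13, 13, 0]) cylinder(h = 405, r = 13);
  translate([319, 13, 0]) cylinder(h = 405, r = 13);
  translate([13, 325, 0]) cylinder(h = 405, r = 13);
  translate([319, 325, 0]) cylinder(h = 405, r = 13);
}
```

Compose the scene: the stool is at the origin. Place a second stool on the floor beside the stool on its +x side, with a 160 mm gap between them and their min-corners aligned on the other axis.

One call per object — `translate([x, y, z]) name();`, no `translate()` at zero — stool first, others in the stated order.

stool();
translate([491, 0, 0]) stool_2();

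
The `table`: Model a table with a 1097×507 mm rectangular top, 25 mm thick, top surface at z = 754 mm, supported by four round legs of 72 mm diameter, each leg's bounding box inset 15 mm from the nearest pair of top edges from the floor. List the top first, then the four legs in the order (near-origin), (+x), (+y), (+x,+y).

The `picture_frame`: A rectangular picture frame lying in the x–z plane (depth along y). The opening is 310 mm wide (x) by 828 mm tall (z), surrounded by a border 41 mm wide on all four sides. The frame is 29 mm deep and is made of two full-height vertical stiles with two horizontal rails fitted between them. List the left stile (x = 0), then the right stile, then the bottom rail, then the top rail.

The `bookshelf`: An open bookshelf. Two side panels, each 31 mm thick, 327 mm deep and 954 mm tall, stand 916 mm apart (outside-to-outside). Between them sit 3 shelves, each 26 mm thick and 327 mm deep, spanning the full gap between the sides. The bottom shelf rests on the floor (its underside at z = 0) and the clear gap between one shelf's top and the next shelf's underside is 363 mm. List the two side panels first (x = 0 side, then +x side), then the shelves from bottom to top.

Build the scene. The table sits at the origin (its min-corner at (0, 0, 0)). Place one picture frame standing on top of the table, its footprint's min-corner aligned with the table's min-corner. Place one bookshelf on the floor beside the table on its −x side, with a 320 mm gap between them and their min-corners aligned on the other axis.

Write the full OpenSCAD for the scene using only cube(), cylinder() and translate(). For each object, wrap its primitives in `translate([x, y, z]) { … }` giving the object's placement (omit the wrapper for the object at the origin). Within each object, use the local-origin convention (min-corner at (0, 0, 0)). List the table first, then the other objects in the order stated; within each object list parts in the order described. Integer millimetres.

translate([0, 0, 729]) cube([1097, 507, 25]);
translate([51, 51, 0]) cylinder(h = 729, r = 36);
translate([1046, 51, 0]) cylinder(h = 729, r = 36);
translate([51, 456, 0]) cylinder(h = 729, r = 36);
translate([1046, 456, 0]) cylinder(h = 729, r = 36);
translate([0, 0, 754]) {
  cube([41, 29, 910]);
  translate([351, 0, 0]) cube([41, 29, 910]);
  translate([41, 0, 0]) cube([310, 29, 41]);
  translate([41, 0, 869]) cube([310, 29, 41]);
}
translate([-1236, 0, 0]) {
  cube([31, 327, 954]);
  translate([885, 0, 0]) cube([31, 327, 954]);
  translate([31, 0, 0]) cube([854, 327, 26]);
  translate([31, 0, 389]) cube([854, 327, 26]);
  translate([31, 0, 778]) cube([854, 327, 26]);
}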